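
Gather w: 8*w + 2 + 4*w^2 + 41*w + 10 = 4*w^2 + 49*w + 12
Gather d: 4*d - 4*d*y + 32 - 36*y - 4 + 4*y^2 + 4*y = d*(4 - 4*y) + 4*y^2 - 32*y + 28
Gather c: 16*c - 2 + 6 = 16*c + 4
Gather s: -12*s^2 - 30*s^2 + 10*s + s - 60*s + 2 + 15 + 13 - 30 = -42*s^2 - 49*s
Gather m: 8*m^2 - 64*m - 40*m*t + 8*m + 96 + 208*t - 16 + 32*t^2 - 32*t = 8*m^2 + m*(-40*t - 56) + 32*t^2 + 176*t + 80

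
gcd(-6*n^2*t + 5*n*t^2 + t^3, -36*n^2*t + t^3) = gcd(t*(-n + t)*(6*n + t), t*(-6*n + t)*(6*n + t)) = 6*n*t + t^2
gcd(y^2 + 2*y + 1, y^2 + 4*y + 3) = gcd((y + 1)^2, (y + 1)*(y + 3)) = y + 1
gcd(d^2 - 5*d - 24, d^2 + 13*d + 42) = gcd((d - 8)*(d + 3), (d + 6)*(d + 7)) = 1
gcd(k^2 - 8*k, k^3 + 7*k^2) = k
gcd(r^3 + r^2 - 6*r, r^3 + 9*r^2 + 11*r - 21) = r + 3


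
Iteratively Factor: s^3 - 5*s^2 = (s)*(s^2 - 5*s) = s*(s - 5)*(s)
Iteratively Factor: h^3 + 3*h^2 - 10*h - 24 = (h + 2)*(h^2 + h - 12) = (h + 2)*(h + 4)*(h - 3)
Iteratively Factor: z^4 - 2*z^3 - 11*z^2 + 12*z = (z)*(z^3 - 2*z^2 - 11*z + 12) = z*(z + 3)*(z^2 - 5*z + 4) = z*(z - 4)*(z + 3)*(z - 1)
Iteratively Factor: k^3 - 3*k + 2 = (k - 1)*(k^2 + k - 2) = (k - 1)*(k + 2)*(k - 1)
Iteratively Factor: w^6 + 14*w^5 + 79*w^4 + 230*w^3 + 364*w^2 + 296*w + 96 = (w + 1)*(w^5 + 13*w^4 + 66*w^3 + 164*w^2 + 200*w + 96) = (w + 1)*(w + 2)*(w^4 + 11*w^3 + 44*w^2 + 76*w + 48) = (w + 1)*(w + 2)^2*(w^3 + 9*w^2 + 26*w + 24) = (w + 1)*(w + 2)^2*(w + 4)*(w^2 + 5*w + 6) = (w + 1)*(w + 2)^2*(w + 3)*(w + 4)*(w + 2)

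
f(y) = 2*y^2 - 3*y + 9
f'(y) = 4*y - 3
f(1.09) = 8.11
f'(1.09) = 1.36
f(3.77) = 26.12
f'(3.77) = 12.08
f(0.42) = 8.09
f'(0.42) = -1.32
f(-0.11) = 9.35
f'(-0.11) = -3.44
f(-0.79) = 12.62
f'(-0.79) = -6.16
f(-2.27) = 26.12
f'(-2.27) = -12.08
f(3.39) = 21.81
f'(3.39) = 10.56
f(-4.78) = 69.04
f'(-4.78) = -22.12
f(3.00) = 18.00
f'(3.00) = 9.00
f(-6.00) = 99.00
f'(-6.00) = -27.00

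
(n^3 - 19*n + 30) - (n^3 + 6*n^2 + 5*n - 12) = -6*n^2 - 24*n + 42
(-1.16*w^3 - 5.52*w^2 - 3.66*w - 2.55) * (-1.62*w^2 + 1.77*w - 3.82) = 1.8792*w^5 + 6.8892*w^4 + 0.590000000000002*w^3 + 18.7392*w^2 + 9.4677*w + 9.741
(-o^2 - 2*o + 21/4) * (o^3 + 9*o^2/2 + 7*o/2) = -o^5 - 13*o^4/2 - 29*o^3/4 + 133*o^2/8 + 147*o/8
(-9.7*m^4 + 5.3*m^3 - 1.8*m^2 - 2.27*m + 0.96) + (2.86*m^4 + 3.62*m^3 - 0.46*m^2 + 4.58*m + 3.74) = -6.84*m^4 + 8.92*m^3 - 2.26*m^2 + 2.31*m + 4.7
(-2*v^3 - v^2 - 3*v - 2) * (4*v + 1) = -8*v^4 - 6*v^3 - 13*v^2 - 11*v - 2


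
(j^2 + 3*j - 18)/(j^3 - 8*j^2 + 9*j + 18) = (j + 6)/(j^2 - 5*j - 6)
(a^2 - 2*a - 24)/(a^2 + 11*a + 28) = (a - 6)/(a + 7)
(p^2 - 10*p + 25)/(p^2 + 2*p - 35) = (p - 5)/(p + 7)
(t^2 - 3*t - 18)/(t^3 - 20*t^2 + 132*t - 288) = (t + 3)/(t^2 - 14*t + 48)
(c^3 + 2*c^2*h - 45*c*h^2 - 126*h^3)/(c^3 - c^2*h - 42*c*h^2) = (c + 3*h)/c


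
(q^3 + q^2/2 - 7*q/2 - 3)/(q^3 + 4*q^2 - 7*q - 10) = (q + 3/2)/(q + 5)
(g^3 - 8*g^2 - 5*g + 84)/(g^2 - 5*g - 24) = (g^2 - 11*g + 28)/(g - 8)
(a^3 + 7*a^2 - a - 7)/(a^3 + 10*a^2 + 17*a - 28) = (a + 1)/(a + 4)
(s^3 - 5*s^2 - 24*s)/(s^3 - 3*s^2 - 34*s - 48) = s/(s + 2)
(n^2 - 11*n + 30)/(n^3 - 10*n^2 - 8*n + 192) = (n - 5)/(n^2 - 4*n - 32)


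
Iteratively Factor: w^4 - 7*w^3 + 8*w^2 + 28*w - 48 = (w - 3)*(w^3 - 4*w^2 - 4*w + 16) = (w - 3)*(w + 2)*(w^2 - 6*w + 8) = (w - 4)*(w - 3)*(w + 2)*(w - 2)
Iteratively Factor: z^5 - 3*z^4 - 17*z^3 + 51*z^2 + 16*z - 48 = (z - 1)*(z^4 - 2*z^3 - 19*z^2 + 32*z + 48) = (z - 1)*(z + 1)*(z^3 - 3*z^2 - 16*z + 48) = (z - 1)*(z + 1)*(z + 4)*(z^2 - 7*z + 12) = (z - 3)*(z - 1)*(z + 1)*(z + 4)*(z - 4)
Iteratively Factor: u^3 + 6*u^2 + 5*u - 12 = (u - 1)*(u^2 + 7*u + 12) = (u - 1)*(u + 4)*(u + 3)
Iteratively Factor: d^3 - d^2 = (d - 1)*(d^2) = d*(d - 1)*(d)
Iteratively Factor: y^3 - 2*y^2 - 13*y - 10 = (y - 5)*(y^2 + 3*y + 2) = (y - 5)*(y + 2)*(y + 1)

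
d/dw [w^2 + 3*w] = 2*w + 3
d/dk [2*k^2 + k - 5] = 4*k + 1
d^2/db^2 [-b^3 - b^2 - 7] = -6*b - 2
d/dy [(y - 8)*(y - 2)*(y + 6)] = 3*y^2 - 8*y - 44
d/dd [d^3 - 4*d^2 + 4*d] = 3*d^2 - 8*d + 4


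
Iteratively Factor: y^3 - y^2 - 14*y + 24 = (y - 3)*(y^2 + 2*y - 8) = (y - 3)*(y - 2)*(y + 4)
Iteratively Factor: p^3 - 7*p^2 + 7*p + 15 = (p + 1)*(p^2 - 8*p + 15) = (p - 5)*(p + 1)*(p - 3)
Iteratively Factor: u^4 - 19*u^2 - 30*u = (u + 3)*(u^3 - 3*u^2 - 10*u) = u*(u + 3)*(u^2 - 3*u - 10) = u*(u - 5)*(u + 3)*(u + 2)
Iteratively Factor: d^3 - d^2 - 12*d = (d - 4)*(d^2 + 3*d) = d*(d - 4)*(d + 3)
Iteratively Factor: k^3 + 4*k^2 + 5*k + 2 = (k + 1)*(k^2 + 3*k + 2) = (k + 1)*(k + 2)*(k + 1)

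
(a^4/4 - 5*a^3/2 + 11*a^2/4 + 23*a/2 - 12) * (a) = a^5/4 - 5*a^4/2 + 11*a^3/4 + 23*a^2/2 - 12*a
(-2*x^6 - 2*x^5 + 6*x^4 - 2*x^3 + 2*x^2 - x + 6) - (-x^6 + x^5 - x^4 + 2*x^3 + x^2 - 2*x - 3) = -x^6 - 3*x^5 + 7*x^4 - 4*x^3 + x^2 + x + 9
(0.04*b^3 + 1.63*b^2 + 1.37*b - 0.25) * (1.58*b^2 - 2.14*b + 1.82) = 0.0632*b^5 + 2.4898*b^4 - 1.2508*b^3 - 0.3602*b^2 + 3.0284*b - 0.455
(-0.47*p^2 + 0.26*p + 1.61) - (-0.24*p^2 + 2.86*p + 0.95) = -0.23*p^2 - 2.6*p + 0.66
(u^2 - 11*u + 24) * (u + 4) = u^3 - 7*u^2 - 20*u + 96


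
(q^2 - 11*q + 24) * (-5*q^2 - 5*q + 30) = -5*q^4 + 50*q^3 - 35*q^2 - 450*q + 720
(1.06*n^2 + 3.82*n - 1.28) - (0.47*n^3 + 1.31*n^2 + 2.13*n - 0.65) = -0.47*n^3 - 0.25*n^2 + 1.69*n - 0.63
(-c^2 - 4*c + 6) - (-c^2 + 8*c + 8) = -12*c - 2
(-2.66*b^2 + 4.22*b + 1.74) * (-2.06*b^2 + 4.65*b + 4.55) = 5.4796*b^4 - 21.0622*b^3 + 3.9356*b^2 + 27.292*b + 7.917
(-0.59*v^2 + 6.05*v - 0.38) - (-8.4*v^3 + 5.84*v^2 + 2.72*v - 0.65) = 8.4*v^3 - 6.43*v^2 + 3.33*v + 0.27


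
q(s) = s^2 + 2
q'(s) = 2*s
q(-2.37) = 7.62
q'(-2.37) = -4.74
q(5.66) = 34.04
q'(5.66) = 11.32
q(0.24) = 2.06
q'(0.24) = 0.48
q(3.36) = 13.29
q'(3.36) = 6.72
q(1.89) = 5.57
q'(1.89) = 3.78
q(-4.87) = 25.72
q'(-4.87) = -9.74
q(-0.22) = 2.05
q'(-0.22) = -0.44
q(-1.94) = 5.76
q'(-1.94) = -3.88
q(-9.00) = 83.00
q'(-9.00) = -18.00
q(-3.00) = 11.00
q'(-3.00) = -6.00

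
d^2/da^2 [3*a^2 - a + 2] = 6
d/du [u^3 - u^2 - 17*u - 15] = 3*u^2 - 2*u - 17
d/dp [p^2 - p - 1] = 2*p - 1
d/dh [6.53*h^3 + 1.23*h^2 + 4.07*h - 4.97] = 19.59*h^2 + 2.46*h + 4.07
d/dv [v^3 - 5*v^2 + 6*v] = 3*v^2 - 10*v + 6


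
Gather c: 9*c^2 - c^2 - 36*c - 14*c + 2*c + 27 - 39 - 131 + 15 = 8*c^2 - 48*c - 128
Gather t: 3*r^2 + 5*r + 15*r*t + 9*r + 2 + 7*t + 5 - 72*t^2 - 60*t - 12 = 3*r^2 + 14*r - 72*t^2 + t*(15*r - 53) - 5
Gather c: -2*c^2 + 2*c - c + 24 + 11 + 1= -2*c^2 + c + 36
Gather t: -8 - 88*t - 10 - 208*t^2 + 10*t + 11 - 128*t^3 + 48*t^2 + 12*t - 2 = -128*t^3 - 160*t^2 - 66*t - 9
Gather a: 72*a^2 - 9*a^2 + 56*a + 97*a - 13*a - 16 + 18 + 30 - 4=63*a^2 + 140*a + 28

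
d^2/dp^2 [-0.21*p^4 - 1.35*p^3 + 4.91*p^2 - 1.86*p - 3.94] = -2.52*p^2 - 8.1*p + 9.82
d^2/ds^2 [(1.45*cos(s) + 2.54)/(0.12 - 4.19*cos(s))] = (-45.321554*sin(s)^2 + 1.297992*cos(s) - 45.321554)/(73.560059*cos(s)^3 - 6.320196*cos(s)^2 + 0.181008*cos(s) - 0.001728)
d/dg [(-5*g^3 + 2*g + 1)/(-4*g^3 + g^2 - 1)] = (-5*g^4 + 16*g^3 + 25*g^2 - 2*g - 2)/(16*g^6 - 8*g^5 + g^4 + 8*g^3 - 2*g^2 + 1)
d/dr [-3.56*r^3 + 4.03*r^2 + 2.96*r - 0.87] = -10.68*r^2 + 8.06*r + 2.96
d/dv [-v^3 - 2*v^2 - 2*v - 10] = -3*v^2 - 4*v - 2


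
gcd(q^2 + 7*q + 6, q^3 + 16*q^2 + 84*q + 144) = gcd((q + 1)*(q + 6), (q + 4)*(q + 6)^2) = q + 6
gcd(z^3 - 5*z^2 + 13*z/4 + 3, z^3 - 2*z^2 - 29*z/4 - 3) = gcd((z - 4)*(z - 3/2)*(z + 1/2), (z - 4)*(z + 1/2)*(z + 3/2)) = z^2 - 7*z/2 - 2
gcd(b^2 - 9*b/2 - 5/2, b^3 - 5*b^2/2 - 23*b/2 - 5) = b^2 - 9*b/2 - 5/2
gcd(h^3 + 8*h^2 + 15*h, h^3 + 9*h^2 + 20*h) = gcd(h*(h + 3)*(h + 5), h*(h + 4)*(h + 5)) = h^2 + 5*h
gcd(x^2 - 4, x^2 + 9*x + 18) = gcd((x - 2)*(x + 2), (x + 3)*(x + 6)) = 1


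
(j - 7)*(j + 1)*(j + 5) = j^3 - j^2 - 37*j - 35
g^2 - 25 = (g - 5)*(g + 5)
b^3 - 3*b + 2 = (b - 1)^2*(b + 2)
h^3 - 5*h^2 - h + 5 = (h - 5)*(h - 1)*(h + 1)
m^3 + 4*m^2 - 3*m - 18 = (m - 2)*(m + 3)^2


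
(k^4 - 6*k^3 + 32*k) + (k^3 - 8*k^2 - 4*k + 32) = k^4 - 5*k^3 - 8*k^2 + 28*k + 32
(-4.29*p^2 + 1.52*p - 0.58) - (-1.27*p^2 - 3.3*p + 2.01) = -3.02*p^2 + 4.82*p - 2.59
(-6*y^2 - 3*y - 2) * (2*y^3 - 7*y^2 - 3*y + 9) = -12*y^5 + 36*y^4 + 35*y^3 - 31*y^2 - 21*y - 18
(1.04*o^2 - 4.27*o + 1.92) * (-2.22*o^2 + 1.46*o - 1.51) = -2.3088*o^4 + 10.9978*o^3 - 12.067*o^2 + 9.2509*o - 2.8992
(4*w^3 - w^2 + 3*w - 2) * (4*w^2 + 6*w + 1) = 16*w^5 + 20*w^4 + 10*w^3 + 9*w^2 - 9*w - 2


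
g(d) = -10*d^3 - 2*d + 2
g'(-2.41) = -176.24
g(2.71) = -202.45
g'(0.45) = -8.08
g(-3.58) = 467.99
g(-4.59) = 978.21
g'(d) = -30*d^2 - 2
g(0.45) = 0.19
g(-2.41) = 146.80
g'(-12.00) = -4322.00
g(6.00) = -2170.00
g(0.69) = -2.67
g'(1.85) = -104.68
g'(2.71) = -222.32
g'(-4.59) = -634.04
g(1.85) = -65.02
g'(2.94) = -261.31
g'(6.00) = -1082.00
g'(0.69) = -16.28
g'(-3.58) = -386.49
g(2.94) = -258.00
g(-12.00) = 17306.00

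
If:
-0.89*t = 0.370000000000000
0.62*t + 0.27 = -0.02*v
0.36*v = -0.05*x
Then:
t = -0.42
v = -0.61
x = 4.41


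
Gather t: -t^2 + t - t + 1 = 1 - t^2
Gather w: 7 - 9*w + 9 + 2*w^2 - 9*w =2*w^2 - 18*w + 16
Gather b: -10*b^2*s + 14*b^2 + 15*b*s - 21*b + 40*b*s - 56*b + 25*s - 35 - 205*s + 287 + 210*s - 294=b^2*(14 - 10*s) + b*(55*s - 77) + 30*s - 42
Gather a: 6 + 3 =9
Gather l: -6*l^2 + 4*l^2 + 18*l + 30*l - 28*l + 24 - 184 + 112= -2*l^2 + 20*l - 48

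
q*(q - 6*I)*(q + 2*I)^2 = q^4 - 2*I*q^3 + 20*q^2 + 24*I*q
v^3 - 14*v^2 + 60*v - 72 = (v - 6)^2*(v - 2)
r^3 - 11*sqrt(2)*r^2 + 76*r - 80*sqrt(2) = (r - 5*sqrt(2))*(r - 4*sqrt(2))*(r - 2*sqrt(2))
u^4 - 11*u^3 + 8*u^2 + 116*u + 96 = (u - 8)*(u - 6)*(u + 1)*(u + 2)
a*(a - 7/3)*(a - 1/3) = a^3 - 8*a^2/3 + 7*a/9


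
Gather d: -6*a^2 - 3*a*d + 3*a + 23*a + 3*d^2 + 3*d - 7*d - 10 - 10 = -6*a^2 + 26*a + 3*d^2 + d*(-3*a - 4) - 20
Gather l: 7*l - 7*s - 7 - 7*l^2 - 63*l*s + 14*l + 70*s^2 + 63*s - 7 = -7*l^2 + l*(21 - 63*s) + 70*s^2 + 56*s - 14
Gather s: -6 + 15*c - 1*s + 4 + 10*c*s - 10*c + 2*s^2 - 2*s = 5*c + 2*s^2 + s*(10*c - 3) - 2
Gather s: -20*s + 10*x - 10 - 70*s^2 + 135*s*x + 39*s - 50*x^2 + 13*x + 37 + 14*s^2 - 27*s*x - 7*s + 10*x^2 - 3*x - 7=-56*s^2 + s*(108*x + 12) - 40*x^2 + 20*x + 20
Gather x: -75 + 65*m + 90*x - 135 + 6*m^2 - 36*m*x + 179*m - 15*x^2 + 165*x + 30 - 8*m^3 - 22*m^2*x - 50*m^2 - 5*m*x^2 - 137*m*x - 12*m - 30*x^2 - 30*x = -8*m^3 - 44*m^2 + 232*m + x^2*(-5*m - 45) + x*(-22*m^2 - 173*m + 225) - 180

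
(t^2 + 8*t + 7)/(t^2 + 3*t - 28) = (t + 1)/(t - 4)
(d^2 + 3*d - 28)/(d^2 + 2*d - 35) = (d - 4)/(d - 5)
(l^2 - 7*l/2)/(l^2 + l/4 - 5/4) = 2*l*(2*l - 7)/(4*l^2 + l - 5)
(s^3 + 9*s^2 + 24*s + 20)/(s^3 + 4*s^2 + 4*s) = (s + 5)/s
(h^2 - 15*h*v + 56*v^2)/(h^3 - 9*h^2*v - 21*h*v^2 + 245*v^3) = (-h + 8*v)/(-h^2 + 2*h*v + 35*v^2)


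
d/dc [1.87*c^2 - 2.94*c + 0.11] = 3.74*c - 2.94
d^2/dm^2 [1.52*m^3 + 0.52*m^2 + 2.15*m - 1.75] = 9.12*m + 1.04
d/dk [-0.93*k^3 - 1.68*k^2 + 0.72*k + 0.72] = -2.79*k^2 - 3.36*k + 0.72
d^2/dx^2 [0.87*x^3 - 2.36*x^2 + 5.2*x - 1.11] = 5.22*x - 4.72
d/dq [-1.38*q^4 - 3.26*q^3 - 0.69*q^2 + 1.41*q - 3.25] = -5.52*q^3 - 9.78*q^2 - 1.38*q + 1.41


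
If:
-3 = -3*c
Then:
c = 1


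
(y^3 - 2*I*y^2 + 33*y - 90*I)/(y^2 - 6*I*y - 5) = (y^2 + 3*I*y + 18)/(y - I)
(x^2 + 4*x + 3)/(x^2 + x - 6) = (x + 1)/(x - 2)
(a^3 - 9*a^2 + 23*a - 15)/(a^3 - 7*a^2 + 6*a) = (a^2 - 8*a + 15)/(a*(a - 6))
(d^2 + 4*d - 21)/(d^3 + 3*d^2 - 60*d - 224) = (d - 3)/(d^2 - 4*d - 32)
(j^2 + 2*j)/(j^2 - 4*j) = (j + 2)/(j - 4)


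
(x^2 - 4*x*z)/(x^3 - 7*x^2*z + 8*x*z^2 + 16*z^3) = x/(x^2 - 3*x*z - 4*z^2)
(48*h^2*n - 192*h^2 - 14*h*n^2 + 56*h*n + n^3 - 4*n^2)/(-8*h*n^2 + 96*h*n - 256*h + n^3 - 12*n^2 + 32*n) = (-6*h + n)/(n - 8)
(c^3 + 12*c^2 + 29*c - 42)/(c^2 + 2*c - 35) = (c^2 + 5*c - 6)/(c - 5)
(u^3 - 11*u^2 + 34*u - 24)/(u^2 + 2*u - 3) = (u^2 - 10*u + 24)/(u + 3)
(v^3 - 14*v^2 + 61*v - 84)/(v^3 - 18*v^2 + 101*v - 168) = (v - 4)/(v - 8)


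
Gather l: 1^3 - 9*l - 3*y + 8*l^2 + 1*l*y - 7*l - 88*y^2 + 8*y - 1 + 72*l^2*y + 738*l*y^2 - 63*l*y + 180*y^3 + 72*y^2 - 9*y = l^2*(72*y + 8) + l*(738*y^2 - 62*y - 16) + 180*y^3 - 16*y^2 - 4*y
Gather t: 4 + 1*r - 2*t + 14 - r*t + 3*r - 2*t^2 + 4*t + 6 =4*r - 2*t^2 + t*(2 - r) + 24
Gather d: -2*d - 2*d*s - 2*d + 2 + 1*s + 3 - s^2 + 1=d*(-2*s - 4) - s^2 + s + 6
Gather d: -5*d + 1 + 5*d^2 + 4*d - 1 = 5*d^2 - d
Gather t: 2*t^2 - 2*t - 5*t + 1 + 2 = 2*t^2 - 7*t + 3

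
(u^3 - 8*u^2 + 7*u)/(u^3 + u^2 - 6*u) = (u^2 - 8*u + 7)/(u^2 + u - 6)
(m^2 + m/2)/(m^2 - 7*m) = (m + 1/2)/(m - 7)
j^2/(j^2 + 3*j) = j/(j + 3)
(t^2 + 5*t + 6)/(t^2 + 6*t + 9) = (t + 2)/(t + 3)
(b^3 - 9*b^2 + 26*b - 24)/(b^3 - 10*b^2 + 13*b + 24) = (b^2 - 6*b + 8)/(b^2 - 7*b - 8)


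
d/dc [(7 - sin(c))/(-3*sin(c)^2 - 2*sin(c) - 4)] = 3*(14*sin(c) + cos(c)^2 + 5)*cos(c)/(3*sin(c)^2 + 2*sin(c) + 4)^2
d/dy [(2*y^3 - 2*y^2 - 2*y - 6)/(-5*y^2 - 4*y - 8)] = 2*(-5*y^4 - 8*y^3 - 25*y^2 - 14*y - 4)/(25*y^4 + 40*y^3 + 96*y^2 + 64*y + 64)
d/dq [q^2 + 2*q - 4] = 2*q + 2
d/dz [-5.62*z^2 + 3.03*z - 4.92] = 3.03 - 11.24*z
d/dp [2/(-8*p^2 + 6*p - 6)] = (8*p - 3)/(4*p^2 - 3*p + 3)^2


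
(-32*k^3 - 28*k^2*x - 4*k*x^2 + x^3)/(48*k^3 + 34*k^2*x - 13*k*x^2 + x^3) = (4*k^2 + 4*k*x + x^2)/(-6*k^2 - 5*k*x + x^2)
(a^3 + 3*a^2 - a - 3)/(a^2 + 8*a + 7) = (a^2 + 2*a - 3)/(a + 7)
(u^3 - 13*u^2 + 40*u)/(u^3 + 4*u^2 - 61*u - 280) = u*(u - 5)/(u^2 + 12*u + 35)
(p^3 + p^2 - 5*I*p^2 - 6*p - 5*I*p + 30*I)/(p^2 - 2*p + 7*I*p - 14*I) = (p^2 + p*(3 - 5*I) - 15*I)/(p + 7*I)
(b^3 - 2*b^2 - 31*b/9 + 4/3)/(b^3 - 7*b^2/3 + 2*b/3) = (b^2 - 5*b/3 - 4)/(b*(b - 2))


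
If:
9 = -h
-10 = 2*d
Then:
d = -5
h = -9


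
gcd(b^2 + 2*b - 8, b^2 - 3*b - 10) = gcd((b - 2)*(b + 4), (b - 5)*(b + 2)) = 1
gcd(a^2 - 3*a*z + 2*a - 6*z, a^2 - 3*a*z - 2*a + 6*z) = -a + 3*z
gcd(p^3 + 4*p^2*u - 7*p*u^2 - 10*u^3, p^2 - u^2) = p + u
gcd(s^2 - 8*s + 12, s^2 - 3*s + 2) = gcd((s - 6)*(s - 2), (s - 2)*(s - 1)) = s - 2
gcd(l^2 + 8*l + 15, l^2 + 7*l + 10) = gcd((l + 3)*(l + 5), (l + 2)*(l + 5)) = l + 5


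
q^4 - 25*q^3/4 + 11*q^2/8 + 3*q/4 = q*(q - 6)*(q - 1/2)*(q + 1/4)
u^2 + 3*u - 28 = (u - 4)*(u + 7)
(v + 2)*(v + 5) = v^2 + 7*v + 10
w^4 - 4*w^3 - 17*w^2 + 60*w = w*(w - 5)*(w - 3)*(w + 4)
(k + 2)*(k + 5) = k^2 + 7*k + 10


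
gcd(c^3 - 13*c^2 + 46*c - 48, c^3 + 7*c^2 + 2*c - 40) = c - 2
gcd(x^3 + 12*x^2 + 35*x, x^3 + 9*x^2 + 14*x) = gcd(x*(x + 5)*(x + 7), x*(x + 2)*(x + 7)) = x^2 + 7*x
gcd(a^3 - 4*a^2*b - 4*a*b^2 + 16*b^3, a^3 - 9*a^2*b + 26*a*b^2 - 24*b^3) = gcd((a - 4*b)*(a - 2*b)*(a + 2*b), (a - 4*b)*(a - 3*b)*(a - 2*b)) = a^2 - 6*a*b + 8*b^2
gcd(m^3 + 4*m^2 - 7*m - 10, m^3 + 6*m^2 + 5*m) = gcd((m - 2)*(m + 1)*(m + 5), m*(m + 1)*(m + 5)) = m^2 + 6*m + 5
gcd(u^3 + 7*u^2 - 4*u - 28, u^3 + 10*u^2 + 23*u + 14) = u^2 + 9*u + 14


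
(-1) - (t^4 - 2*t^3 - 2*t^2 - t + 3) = -t^4 + 2*t^3 + 2*t^2 + t - 4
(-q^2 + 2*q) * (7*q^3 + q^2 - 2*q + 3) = -7*q^5 + 13*q^4 + 4*q^3 - 7*q^2 + 6*q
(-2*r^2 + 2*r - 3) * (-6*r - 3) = 12*r^3 - 6*r^2 + 12*r + 9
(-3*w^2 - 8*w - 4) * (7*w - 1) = -21*w^3 - 53*w^2 - 20*w + 4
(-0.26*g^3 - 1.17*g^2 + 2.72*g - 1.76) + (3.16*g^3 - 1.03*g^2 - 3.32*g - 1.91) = 2.9*g^3 - 2.2*g^2 - 0.6*g - 3.67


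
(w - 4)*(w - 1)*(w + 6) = w^3 + w^2 - 26*w + 24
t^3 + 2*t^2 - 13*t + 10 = (t - 2)*(t - 1)*(t + 5)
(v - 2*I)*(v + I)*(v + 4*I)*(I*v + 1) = I*v^4 - 2*v^3 + 9*I*v^2 - 2*v + 8*I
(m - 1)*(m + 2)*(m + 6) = m^3 + 7*m^2 + 4*m - 12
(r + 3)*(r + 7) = r^2 + 10*r + 21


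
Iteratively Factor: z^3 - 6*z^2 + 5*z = (z)*(z^2 - 6*z + 5) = z*(z - 5)*(z - 1)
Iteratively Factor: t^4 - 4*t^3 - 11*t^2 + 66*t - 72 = (t - 2)*(t^3 - 2*t^2 - 15*t + 36) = (t - 3)*(t - 2)*(t^2 + t - 12) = (t - 3)^2*(t - 2)*(t + 4)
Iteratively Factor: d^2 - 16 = (d - 4)*(d + 4)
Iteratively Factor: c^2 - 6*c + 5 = (c - 1)*(c - 5)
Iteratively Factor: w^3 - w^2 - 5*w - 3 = (w - 3)*(w^2 + 2*w + 1) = (w - 3)*(w + 1)*(w + 1)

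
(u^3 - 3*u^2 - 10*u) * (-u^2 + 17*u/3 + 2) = -u^5 + 26*u^4/3 - 5*u^3 - 188*u^2/3 - 20*u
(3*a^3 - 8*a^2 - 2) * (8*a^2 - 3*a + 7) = 24*a^5 - 73*a^4 + 45*a^3 - 72*a^2 + 6*a - 14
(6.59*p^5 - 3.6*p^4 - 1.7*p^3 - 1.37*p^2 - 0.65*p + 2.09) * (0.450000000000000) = 2.9655*p^5 - 1.62*p^4 - 0.765*p^3 - 0.6165*p^2 - 0.2925*p + 0.9405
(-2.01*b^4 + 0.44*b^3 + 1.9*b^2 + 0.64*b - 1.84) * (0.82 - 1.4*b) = 2.814*b^5 - 2.2642*b^4 - 2.2992*b^3 + 0.662*b^2 + 3.1008*b - 1.5088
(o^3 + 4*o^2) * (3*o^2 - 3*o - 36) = 3*o^5 + 9*o^4 - 48*o^3 - 144*o^2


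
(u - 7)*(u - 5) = u^2 - 12*u + 35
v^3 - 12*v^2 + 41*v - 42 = (v - 7)*(v - 3)*(v - 2)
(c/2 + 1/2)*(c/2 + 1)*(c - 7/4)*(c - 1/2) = c^4/4 + 3*c^3/16 - 31*c^2/32 - 15*c/32 + 7/16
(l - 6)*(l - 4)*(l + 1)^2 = l^4 - 8*l^3 + 5*l^2 + 38*l + 24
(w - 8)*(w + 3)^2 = w^3 - 2*w^2 - 39*w - 72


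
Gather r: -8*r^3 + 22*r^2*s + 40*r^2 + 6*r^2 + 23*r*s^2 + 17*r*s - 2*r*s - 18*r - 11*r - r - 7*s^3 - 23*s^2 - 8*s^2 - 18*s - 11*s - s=-8*r^3 + r^2*(22*s + 46) + r*(23*s^2 + 15*s - 30) - 7*s^3 - 31*s^2 - 30*s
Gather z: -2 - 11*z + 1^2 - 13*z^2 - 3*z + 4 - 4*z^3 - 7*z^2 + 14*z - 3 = -4*z^3 - 20*z^2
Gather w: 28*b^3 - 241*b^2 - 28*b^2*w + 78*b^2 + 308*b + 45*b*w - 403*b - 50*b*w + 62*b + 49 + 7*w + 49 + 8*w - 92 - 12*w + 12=28*b^3 - 163*b^2 - 33*b + w*(-28*b^2 - 5*b + 3) + 18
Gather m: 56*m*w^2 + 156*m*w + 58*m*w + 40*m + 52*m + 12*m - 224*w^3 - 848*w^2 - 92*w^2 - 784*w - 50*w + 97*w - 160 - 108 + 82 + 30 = m*(56*w^2 + 214*w + 104) - 224*w^3 - 940*w^2 - 737*w - 156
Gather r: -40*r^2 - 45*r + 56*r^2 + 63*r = 16*r^2 + 18*r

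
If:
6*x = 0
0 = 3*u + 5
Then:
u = -5/3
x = 0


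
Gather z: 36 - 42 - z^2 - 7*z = -z^2 - 7*z - 6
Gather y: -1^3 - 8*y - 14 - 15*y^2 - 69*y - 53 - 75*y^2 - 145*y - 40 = -90*y^2 - 222*y - 108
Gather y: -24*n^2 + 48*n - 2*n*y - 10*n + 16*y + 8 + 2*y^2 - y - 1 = -24*n^2 + 38*n + 2*y^2 + y*(15 - 2*n) + 7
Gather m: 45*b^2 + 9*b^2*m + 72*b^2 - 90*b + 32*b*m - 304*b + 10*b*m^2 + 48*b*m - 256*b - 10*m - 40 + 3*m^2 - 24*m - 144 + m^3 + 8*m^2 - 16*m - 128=117*b^2 - 650*b + m^3 + m^2*(10*b + 11) + m*(9*b^2 + 80*b - 50) - 312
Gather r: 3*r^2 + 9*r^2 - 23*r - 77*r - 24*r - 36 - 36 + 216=12*r^2 - 124*r + 144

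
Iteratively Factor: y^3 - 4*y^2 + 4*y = (y - 2)*(y^2 - 2*y) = y*(y - 2)*(y - 2)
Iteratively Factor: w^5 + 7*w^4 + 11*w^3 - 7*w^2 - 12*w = (w)*(w^4 + 7*w^3 + 11*w^2 - 7*w - 12) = w*(w - 1)*(w^3 + 8*w^2 + 19*w + 12) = w*(w - 1)*(w + 1)*(w^2 + 7*w + 12) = w*(w - 1)*(w + 1)*(w + 4)*(w + 3)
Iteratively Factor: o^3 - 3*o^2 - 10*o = (o - 5)*(o^2 + 2*o) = o*(o - 5)*(o + 2)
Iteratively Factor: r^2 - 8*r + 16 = (r - 4)*(r - 4)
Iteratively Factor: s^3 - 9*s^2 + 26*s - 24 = (s - 2)*(s^2 - 7*s + 12) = (s - 3)*(s - 2)*(s - 4)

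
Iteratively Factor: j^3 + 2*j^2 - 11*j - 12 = (j - 3)*(j^2 + 5*j + 4) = (j - 3)*(j + 4)*(j + 1)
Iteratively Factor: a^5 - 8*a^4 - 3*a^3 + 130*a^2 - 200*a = (a - 5)*(a^4 - 3*a^3 - 18*a^2 + 40*a) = (a - 5)*(a - 2)*(a^3 - a^2 - 20*a) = a*(a - 5)*(a - 2)*(a^2 - a - 20) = a*(a - 5)*(a - 2)*(a + 4)*(a - 5)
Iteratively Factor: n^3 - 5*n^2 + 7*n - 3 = (n - 3)*(n^2 - 2*n + 1) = (n - 3)*(n - 1)*(n - 1)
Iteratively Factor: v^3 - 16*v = (v + 4)*(v^2 - 4*v) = (v - 4)*(v + 4)*(v)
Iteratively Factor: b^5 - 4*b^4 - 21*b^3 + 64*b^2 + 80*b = (b - 4)*(b^4 - 21*b^2 - 20*b) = b*(b - 4)*(b^3 - 21*b - 20) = b*(b - 5)*(b - 4)*(b^2 + 5*b + 4) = b*(b - 5)*(b - 4)*(b + 4)*(b + 1)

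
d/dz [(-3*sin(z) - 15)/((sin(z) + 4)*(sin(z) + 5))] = 3*cos(z)/(sin(z) + 4)^2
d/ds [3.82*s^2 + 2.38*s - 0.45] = 7.64*s + 2.38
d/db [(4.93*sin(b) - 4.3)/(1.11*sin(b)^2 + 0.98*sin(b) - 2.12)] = (-5.4723*sin(b)^2 + 9.546*sin(b) - 6.2376)*cos(b)/(1.2321*sin(b)^4 + 2.1756*sin(b)^3 - 3.746*sin(b)^2 - 4.1552*sin(b) + 4.4944)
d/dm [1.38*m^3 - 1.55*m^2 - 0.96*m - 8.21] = 4.14*m^2 - 3.1*m - 0.96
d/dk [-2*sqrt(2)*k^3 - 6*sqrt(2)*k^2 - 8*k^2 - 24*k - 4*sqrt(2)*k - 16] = -6*sqrt(2)*k^2 - 12*sqrt(2)*k - 16*k - 24 - 4*sqrt(2)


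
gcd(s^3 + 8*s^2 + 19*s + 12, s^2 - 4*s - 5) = s + 1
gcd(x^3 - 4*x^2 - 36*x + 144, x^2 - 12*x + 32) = x - 4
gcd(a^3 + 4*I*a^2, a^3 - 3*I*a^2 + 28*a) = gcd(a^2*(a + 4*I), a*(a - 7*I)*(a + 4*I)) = a^2 + 4*I*a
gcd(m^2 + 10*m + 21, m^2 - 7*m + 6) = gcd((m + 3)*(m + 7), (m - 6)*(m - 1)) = 1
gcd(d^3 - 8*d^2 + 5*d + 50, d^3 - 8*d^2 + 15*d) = d - 5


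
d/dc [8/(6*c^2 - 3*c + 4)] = 24*(1 - 4*c)/(6*c^2 - 3*c + 4)^2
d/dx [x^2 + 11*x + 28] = 2*x + 11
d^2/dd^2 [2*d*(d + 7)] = 4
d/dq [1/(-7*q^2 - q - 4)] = (14*q + 1)/(7*q^2 + q + 4)^2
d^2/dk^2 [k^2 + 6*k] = 2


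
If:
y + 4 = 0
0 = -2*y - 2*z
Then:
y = -4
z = 4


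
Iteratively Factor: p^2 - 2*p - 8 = (p - 4)*(p + 2)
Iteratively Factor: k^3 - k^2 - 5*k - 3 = (k + 1)*(k^2 - 2*k - 3) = (k + 1)^2*(k - 3)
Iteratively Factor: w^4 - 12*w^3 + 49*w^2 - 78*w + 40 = (w - 2)*(w^3 - 10*w^2 + 29*w - 20) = (w - 5)*(w - 2)*(w^2 - 5*w + 4) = (w - 5)*(w - 2)*(w - 1)*(w - 4)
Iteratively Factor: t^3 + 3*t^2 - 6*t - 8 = (t + 4)*(t^2 - t - 2) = (t + 1)*(t + 4)*(t - 2)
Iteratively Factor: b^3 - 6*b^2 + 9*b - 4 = (b - 1)*(b^2 - 5*b + 4) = (b - 1)^2*(b - 4)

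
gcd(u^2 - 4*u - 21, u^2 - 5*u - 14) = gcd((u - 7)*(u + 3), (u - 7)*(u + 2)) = u - 7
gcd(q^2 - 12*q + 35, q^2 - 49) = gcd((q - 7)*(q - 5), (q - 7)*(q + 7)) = q - 7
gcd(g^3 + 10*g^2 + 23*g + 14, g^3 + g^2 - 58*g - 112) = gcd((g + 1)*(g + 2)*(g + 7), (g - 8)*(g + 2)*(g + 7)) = g^2 + 9*g + 14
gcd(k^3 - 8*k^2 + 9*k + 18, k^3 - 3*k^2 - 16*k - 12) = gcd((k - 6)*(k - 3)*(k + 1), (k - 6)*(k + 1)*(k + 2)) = k^2 - 5*k - 6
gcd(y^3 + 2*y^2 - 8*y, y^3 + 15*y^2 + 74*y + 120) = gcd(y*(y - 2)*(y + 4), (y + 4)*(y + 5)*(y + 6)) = y + 4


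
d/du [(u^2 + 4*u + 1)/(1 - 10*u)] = 2*(-5*u^2 + u + 7)/(100*u^2 - 20*u + 1)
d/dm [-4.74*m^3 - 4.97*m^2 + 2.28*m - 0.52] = -14.22*m^2 - 9.94*m + 2.28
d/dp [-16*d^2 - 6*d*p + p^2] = -6*d + 2*p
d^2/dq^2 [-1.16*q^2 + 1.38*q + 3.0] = -2.32000000000000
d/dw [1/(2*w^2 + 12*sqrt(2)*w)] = (-w - 3*sqrt(2))/(w^2*(w + 6*sqrt(2))^2)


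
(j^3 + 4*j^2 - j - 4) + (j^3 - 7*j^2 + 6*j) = 2*j^3 - 3*j^2 + 5*j - 4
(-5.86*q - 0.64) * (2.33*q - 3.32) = -13.6538*q^2 + 17.964*q + 2.1248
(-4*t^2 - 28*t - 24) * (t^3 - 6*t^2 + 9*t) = -4*t^5 - 4*t^4 + 108*t^3 - 108*t^2 - 216*t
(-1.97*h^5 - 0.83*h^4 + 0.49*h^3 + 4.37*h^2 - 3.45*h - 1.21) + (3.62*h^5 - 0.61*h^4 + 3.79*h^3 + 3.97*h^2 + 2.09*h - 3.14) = 1.65*h^5 - 1.44*h^4 + 4.28*h^3 + 8.34*h^2 - 1.36*h - 4.35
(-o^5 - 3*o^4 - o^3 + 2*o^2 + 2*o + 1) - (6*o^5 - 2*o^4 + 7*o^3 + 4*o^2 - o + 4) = -7*o^5 - o^4 - 8*o^3 - 2*o^2 + 3*o - 3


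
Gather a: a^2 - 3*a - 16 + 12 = a^2 - 3*a - 4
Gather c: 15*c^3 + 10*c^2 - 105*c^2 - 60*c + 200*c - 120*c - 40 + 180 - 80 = 15*c^3 - 95*c^2 + 20*c + 60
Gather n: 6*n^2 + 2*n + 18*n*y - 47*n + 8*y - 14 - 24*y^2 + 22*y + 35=6*n^2 + n*(18*y - 45) - 24*y^2 + 30*y + 21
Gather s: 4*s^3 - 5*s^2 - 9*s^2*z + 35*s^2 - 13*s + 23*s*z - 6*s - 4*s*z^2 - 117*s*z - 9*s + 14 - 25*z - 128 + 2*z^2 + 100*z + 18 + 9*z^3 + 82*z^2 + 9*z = 4*s^3 + s^2*(30 - 9*z) + s*(-4*z^2 - 94*z - 28) + 9*z^3 + 84*z^2 + 84*z - 96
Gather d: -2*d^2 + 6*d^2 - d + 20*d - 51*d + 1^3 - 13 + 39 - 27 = 4*d^2 - 32*d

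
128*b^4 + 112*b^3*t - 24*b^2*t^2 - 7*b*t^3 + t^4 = (-8*b + t)*(-4*b + t)*(b + t)*(4*b + t)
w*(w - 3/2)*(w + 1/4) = w^3 - 5*w^2/4 - 3*w/8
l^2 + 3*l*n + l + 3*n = (l + 1)*(l + 3*n)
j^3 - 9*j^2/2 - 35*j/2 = j*(j - 7)*(j + 5/2)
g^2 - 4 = (g - 2)*(g + 2)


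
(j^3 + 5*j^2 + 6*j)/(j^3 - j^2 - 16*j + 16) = j*(j^2 + 5*j + 6)/(j^3 - j^2 - 16*j + 16)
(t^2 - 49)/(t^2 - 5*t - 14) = (t + 7)/(t + 2)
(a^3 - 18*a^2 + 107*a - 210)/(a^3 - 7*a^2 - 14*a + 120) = (a - 7)/(a + 4)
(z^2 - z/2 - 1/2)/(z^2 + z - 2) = (z + 1/2)/(z + 2)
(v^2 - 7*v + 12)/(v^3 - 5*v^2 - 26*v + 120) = (v - 3)/(v^2 - v - 30)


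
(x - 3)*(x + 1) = x^2 - 2*x - 3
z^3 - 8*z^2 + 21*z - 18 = (z - 3)^2*(z - 2)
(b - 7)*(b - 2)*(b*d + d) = b^3*d - 8*b^2*d + 5*b*d + 14*d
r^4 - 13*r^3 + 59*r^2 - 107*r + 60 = (r - 5)*(r - 4)*(r - 3)*(r - 1)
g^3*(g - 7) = g^4 - 7*g^3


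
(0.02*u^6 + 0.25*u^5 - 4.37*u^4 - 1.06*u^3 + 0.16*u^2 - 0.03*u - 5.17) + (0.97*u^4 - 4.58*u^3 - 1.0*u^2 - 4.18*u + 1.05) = 0.02*u^6 + 0.25*u^5 - 3.4*u^4 - 5.64*u^3 - 0.84*u^2 - 4.21*u - 4.12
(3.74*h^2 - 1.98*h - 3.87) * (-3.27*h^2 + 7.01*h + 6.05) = -12.2298*h^4 + 32.692*h^3 + 21.4021*h^2 - 39.1077*h - 23.4135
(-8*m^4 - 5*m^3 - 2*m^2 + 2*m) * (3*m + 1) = -24*m^5 - 23*m^4 - 11*m^3 + 4*m^2 + 2*m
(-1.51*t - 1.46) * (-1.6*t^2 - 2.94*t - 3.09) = 2.416*t^3 + 6.7754*t^2 + 8.9583*t + 4.5114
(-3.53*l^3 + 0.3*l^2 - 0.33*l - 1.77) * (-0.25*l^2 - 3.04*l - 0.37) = 0.8825*l^5 + 10.6562*l^4 + 0.4766*l^3 + 1.3347*l^2 + 5.5029*l + 0.6549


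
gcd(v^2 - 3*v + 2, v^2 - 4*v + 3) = v - 1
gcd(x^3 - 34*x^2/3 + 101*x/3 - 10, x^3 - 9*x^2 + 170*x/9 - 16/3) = x^2 - 19*x/3 + 2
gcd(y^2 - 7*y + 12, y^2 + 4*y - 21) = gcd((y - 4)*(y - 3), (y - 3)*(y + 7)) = y - 3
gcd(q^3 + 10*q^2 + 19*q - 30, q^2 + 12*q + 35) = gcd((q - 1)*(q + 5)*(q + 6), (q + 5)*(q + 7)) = q + 5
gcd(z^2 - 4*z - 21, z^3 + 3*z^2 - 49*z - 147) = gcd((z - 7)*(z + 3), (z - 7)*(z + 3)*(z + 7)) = z^2 - 4*z - 21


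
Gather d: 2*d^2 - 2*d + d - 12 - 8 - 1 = 2*d^2 - d - 21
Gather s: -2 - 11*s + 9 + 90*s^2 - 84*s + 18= 90*s^2 - 95*s + 25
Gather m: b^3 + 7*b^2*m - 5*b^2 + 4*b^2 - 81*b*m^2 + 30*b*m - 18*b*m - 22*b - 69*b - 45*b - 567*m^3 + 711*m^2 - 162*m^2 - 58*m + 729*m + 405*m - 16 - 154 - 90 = b^3 - b^2 - 136*b - 567*m^3 + m^2*(549 - 81*b) + m*(7*b^2 + 12*b + 1076) - 260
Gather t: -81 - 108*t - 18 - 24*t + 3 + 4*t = -128*t - 96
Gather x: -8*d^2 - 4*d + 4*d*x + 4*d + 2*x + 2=-8*d^2 + x*(4*d + 2) + 2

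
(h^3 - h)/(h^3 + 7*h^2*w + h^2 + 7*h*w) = (h - 1)/(h + 7*w)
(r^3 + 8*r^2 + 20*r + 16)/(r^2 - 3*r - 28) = (r^2 + 4*r + 4)/(r - 7)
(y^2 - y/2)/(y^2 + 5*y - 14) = y*(2*y - 1)/(2*(y^2 + 5*y - 14))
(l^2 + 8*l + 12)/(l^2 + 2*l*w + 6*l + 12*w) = (l + 2)/(l + 2*w)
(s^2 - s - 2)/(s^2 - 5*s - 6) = (s - 2)/(s - 6)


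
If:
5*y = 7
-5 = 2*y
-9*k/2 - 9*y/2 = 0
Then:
No Solution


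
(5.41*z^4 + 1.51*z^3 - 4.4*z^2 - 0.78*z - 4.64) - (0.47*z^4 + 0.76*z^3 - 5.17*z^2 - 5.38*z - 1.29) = 4.94*z^4 + 0.75*z^3 + 0.77*z^2 + 4.6*z - 3.35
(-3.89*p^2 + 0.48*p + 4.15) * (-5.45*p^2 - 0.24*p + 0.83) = 21.2005*p^4 - 1.6824*p^3 - 25.9614*p^2 - 0.5976*p + 3.4445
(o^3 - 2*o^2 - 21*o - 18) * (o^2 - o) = o^5 - 3*o^4 - 19*o^3 + 3*o^2 + 18*o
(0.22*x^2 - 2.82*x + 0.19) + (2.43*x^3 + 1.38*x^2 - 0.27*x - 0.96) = 2.43*x^3 + 1.6*x^2 - 3.09*x - 0.77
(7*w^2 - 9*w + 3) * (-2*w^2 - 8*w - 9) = -14*w^4 - 38*w^3 + 3*w^2 + 57*w - 27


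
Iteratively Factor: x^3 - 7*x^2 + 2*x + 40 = (x - 4)*(x^2 - 3*x - 10) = (x - 5)*(x - 4)*(x + 2)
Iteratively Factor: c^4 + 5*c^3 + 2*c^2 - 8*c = (c + 4)*(c^3 + c^2 - 2*c) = c*(c + 4)*(c^2 + c - 2) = c*(c - 1)*(c + 4)*(c + 2)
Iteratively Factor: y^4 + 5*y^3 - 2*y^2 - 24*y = (y + 4)*(y^3 + y^2 - 6*y) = (y - 2)*(y + 4)*(y^2 + 3*y) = (y - 2)*(y + 3)*(y + 4)*(y)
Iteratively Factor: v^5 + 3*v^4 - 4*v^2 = (v)*(v^4 + 3*v^3 - 4*v) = v*(v - 1)*(v^3 + 4*v^2 + 4*v) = v*(v - 1)*(v + 2)*(v^2 + 2*v) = v^2*(v - 1)*(v + 2)*(v + 2)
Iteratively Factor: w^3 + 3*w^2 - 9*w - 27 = (w + 3)*(w^2 - 9) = (w - 3)*(w + 3)*(w + 3)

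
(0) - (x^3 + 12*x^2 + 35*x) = -x^3 - 12*x^2 - 35*x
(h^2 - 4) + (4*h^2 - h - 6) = 5*h^2 - h - 10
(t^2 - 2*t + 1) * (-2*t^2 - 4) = -2*t^4 + 4*t^3 - 6*t^2 + 8*t - 4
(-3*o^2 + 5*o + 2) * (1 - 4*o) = 12*o^3 - 23*o^2 - 3*o + 2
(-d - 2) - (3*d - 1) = -4*d - 1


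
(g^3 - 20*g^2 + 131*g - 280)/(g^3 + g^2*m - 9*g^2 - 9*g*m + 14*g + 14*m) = (g^2 - 13*g + 40)/(g^2 + g*m - 2*g - 2*m)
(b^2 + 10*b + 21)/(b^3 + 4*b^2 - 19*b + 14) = (b + 3)/(b^2 - 3*b + 2)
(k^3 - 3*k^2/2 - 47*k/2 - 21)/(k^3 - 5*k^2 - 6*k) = (k + 7/2)/k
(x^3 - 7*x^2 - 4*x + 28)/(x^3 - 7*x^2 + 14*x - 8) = (x^2 - 5*x - 14)/(x^2 - 5*x + 4)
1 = 1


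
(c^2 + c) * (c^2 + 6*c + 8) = c^4 + 7*c^3 + 14*c^2 + 8*c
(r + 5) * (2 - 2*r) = -2*r^2 - 8*r + 10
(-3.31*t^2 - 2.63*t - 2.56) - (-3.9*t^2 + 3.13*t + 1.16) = 0.59*t^2 - 5.76*t - 3.72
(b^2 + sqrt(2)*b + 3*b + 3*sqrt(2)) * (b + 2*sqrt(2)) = b^3 + 3*b^2 + 3*sqrt(2)*b^2 + 4*b + 9*sqrt(2)*b + 12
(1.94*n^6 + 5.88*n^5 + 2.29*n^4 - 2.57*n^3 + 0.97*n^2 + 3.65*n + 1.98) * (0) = 0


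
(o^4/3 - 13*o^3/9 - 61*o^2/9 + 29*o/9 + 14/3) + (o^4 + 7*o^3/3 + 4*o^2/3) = 4*o^4/3 + 8*o^3/9 - 49*o^2/9 + 29*o/9 + 14/3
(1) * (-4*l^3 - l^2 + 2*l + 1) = -4*l^3 - l^2 + 2*l + 1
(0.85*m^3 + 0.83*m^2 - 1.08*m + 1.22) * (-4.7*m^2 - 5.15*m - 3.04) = -3.995*m^5 - 8.2785*m^4 - 1.7825*m^3 - 2.6952*m^2 - 2.9998*m - 3.7088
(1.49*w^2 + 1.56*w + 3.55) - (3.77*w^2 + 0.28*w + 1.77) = -2.28*w^2 + 1.28*w + 1.78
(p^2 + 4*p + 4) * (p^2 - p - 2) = p^4 + 3*p^3 - 2*p^2 - 12*p - 8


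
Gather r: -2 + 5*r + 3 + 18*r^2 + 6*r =18*r^2 + 11*r + 1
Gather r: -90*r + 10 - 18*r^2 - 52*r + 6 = -18*r^2 - 142*r + 16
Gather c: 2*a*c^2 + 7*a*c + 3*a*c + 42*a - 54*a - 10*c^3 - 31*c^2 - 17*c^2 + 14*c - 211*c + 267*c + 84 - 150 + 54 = -12*a - 10*c^3 + c^2*(2*a - 48) + c*(10*a + 70) - 12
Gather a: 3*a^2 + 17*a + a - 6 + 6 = 3*a^2 + 18*a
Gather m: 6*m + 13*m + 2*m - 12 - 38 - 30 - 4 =21*m - 84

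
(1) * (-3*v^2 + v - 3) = -3*v^2 + v - 3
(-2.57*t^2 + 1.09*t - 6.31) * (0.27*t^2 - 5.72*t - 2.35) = -0.6939*t^4 + 14.9947*t^3 - 1.899*t^2 + 33.5317*t + 14.8285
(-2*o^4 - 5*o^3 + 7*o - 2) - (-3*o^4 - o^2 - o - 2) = o^4 - 5*o^3 + o^2 + 8*o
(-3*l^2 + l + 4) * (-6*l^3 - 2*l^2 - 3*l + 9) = 18*l^5 - 17*l^3 - 38*l^2 - 3*l + 36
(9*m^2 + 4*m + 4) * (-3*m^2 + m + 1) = -27*m^4 - 3*m^3 + m^2 + 8*m + 4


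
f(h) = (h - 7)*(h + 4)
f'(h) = 2*h - 3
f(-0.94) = -24.30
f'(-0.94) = -4.88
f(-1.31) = -22.35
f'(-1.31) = -5.62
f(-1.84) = -19.09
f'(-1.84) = -6.68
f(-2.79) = -11.85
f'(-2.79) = -8.58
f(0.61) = -29.46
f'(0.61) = -1.78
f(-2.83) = -11.50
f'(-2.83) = -8.66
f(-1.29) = -22.47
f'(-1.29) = -5.58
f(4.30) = -22.41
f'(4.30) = 5.60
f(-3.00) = -10.00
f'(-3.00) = -9.00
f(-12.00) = 152.00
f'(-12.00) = -27.00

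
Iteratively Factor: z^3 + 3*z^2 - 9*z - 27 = (z + 3)*(z^2 - 9) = (z + 3)^2*(z - 3)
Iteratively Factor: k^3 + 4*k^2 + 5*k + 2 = (k + 1)*(k^2 + 3*k + 2) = (k + 1)*(k + 2)*(k + 1)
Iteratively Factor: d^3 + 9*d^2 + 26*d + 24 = (d + 3)*(d^2 + 6*d + 8) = (d + 3)*(d + 4)*(d + 2)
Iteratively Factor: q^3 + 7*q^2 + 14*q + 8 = (q + 4)*(q^2 + 3*q + 2) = (q + 1)*(q + 4)*(q + 2)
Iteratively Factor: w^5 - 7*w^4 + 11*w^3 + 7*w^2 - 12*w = (w)*(w^4 - 7*w^3 + 11*w^2 + 7*w - 12) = w*(w - 3)*(w^3 - 4*w^2 - w + 4) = w*(w - 4)*(w - 3)*(w^2 - 1) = w*(w - 4)*(w - 3)*(w + 1)*(w - 1)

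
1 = 1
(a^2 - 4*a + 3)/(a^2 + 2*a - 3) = (a - 3)/(a + 3)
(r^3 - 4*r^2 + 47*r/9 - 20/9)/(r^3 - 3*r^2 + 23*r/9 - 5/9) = (3*r - 4)/(3*r - 1)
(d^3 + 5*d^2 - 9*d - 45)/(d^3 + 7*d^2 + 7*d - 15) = (d - 3)/(d - 1)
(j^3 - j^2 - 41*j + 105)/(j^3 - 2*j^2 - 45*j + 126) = (j - 5)/(j - 6)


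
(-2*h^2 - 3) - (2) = -2*h^2 - 5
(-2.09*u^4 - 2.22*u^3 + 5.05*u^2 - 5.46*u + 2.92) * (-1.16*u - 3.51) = 2.4244*u^5 + 9.9111*u^4 + 1.9342*u^3 - 11.3919*u^2 + 15.7774*u - 10.2492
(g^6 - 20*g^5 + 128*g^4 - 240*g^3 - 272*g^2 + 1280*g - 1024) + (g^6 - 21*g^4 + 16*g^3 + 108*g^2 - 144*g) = 2*g^6 - 20*g^5 + 107*g^4 - 224*g^3 - 164*g^2 + 1136*g - 1024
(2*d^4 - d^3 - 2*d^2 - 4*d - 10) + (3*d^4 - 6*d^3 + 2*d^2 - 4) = 5*d^4 - 7*d^3 - 4*d - 14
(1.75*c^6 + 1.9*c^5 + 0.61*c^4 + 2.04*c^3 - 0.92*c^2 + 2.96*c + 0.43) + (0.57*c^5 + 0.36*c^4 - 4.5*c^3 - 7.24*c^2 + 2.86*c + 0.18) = 1.75*c^6 + 2.47*c^5 + 0.97*c^4 - 2.46*c^3 - 8.16*c^2 + 5.82*c + 0.61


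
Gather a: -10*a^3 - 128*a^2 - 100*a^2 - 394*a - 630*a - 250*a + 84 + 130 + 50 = -10*a^3 - 228*a^2 - 1274*a + 264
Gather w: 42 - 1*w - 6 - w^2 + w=36 - w^2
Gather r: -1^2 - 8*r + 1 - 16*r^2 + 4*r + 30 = -16*r^2 - 4*r + 30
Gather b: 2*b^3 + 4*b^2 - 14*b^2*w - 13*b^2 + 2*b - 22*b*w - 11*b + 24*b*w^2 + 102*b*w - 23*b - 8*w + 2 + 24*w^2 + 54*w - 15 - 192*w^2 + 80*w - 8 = 2*b^3 + b^2*(-14*w - 9) + b*(24*w^2 + 80*w - 32) - 168*w^2 + 126*w - 21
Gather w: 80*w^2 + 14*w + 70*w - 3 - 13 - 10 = 80*w^2 + 84*w - 26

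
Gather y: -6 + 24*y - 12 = 24*y - 18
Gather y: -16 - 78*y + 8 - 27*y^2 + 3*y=-27*y^2 - 75*y - 8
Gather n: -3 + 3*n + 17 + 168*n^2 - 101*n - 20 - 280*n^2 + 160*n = -112*n^2 + 62*n - 6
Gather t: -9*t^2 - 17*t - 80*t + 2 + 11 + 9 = -9*t^2 - 97*t + 22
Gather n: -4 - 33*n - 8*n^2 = -8*n^2 - 33*n - 4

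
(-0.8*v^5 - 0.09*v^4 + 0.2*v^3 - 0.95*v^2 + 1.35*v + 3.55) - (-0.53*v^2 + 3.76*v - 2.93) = -0.8*v^5 - 0.09*v^4 + 0.2*v^3 - 0.42*v^2 - 2.41*v + 6.48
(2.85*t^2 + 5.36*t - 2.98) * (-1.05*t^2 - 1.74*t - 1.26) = -2.9925*t^4 - 10.587*t^3 - 9.7884*t^2 - 1.5684*t + 3.7548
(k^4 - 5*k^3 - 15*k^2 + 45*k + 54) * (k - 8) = k^5 - 13*k^4 + 25*k^3 + 165*k^2 - 306*k - 432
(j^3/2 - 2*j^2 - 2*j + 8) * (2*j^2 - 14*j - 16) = j^5 - 11*j^4 + 16*j^3 + 76*j^2 - 80*j - 128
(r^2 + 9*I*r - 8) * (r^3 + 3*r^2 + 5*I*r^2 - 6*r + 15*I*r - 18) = r^5 + 3*r^4 + 14*I*r^4 - 59*r^3 + 42*I*r^3 - 177*r^2 - 94*I*r^2 + 48*r - 282*I*r + 144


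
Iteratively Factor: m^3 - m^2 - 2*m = (m - 2)*(m^2 + m) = m*(m - 2)*(m + 1)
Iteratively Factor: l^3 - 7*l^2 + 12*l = (l - 3)*(l^2 - 4*l) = (l - 4)*(l - 3)*(l)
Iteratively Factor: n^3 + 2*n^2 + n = (n + 1)*(n^2 + n) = (n + 1)^2*(n)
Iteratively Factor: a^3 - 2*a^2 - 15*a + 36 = (a + 4)*(a^2 - 6*a + 9) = (a - 3)*(a + 4)*(a - 3)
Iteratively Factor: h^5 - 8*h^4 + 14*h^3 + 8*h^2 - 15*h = (h - 1)*(h^4 - 7*h^3 + 7*h^2 + 15*h) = (h - 1)*(h + 1)*(h^3 - 8*h^2 + 15*h) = (h - 5)*(h - 1)*(h + 1)*(h^2 - 3*h) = (h - 5)*(h - 3)*(h - 1)*(h + 1)*(h)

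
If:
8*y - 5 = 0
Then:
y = 5/8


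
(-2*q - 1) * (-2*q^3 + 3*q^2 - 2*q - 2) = 4*q^4 - 4*q^3 + q^2 + 6*q + 2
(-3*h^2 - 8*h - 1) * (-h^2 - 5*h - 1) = 3*h^4 + 23*h^3 + 44*h^2 + 13*h + 1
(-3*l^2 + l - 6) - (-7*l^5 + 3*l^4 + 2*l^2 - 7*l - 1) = 7*l^5 - 3*l^4 - 5*l^2 + 8*l - 5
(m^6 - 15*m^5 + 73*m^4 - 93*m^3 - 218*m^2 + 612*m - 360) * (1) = m^6 - 15*m^5 + 73*m^4 - 93*m^3 - 218*m^2 + 612*m - 360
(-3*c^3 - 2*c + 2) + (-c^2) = -3*c^3 - c^2 - 2*c + 2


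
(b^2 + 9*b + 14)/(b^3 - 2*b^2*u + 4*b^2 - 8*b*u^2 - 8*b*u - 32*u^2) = (-b^2 - 9*b - 14)/(-b^3 + 2*b^2*u - 4*b^2 + 8*b*u^2 + 8*b*u + 32*u^2)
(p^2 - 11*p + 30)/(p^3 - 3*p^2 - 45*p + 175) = (p - 6)/(p^2 + 2*p - 35)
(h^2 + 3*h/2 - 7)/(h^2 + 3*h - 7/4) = 2*(h - 2)/(2*h - 1)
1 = 1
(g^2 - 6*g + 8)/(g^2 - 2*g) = (g - 4)/g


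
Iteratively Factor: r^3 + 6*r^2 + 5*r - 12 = (r - 1)*(r^2 + 7*r + 12) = (r - 1)*(r + 3)*(r + 4)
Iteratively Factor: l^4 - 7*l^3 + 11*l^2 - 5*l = (l - 1)*(l^3 - 6*l^2 + 5*l) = (l - 1)^2*(l^2 - 5*l) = (l - 5)*(l - 1)^2*(l)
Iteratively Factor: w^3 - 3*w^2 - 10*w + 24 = (w + 3)*(w^2 - 6*w + 8) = (w - 2)*(w + 3)*(w - 4)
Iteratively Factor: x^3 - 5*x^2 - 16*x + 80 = (x - 5)*(x^2 - 16) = (x - 5)*(x - 4)*(x + 4)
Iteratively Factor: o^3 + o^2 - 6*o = (o)*(o^2 + o - 6) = o*(o - 2)*(o + 3)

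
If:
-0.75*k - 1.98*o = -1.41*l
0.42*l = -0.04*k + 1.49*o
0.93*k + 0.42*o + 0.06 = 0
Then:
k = -0.06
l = -0.05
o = -0.02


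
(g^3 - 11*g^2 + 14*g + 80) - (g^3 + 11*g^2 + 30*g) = -22*g^2 - 16*g + 80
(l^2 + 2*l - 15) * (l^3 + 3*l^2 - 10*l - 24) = l^5 + 5*l^4 - 19*l^3 - 89*l^2 + 102*l + 360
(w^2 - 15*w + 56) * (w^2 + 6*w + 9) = w^4 - 9*w^3 - 25*w^2 + 201*w + 504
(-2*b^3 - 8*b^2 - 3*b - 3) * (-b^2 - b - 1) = 2*b^5 + 10*b^4 + 13*b^3 + 14*b^2 + 6*b + 3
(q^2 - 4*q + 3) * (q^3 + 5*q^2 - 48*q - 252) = q^5 + q^4 - 65*q^3 - 45*q^2 + 864*q - 756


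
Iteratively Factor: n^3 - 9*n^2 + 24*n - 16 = (n - 1)*(n^2 - 8*n + 16) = (n - 4)*(n - 1)*(n - 4)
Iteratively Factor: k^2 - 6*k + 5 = (k - 1)*(k - 5)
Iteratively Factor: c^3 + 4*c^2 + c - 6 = (c - 1)*(c^2 + 5*c + 6) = (c - 1)*(c + 2)*(c + 3)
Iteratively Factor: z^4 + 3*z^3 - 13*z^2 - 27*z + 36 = (z + 4)*(z^3 - z^2 - 9*z + 9) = (z - 3)*(z + 4)*(z^2 + 2*z - 3) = (z - 3)*(z - 1)*(z + 4)*(z + 3)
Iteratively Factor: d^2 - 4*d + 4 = (d - 2)*(d - 2)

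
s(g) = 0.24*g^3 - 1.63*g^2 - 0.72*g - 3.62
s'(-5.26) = 36.35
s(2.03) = -9.79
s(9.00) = 32.83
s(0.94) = -5.54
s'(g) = 0.72*g^2 - 3.26*g - 0.72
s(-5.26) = -79.86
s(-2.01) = -10.71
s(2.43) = -11.55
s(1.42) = -7.24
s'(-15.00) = 210.18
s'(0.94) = -3.15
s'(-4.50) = 28.53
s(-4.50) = -55.26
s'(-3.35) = 18.28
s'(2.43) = -4.39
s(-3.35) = -28.52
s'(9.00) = 28.26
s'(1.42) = -3.90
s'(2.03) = -4.37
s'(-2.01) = 8.74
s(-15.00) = -1169.57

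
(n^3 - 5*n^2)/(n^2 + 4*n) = n*(n - 5)/(n + 4)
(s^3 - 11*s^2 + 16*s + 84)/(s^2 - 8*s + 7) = (s^2 - 4*s - 12)/(s - 1)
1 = 1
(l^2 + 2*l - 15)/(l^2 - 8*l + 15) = (l + 5)/(l - 5)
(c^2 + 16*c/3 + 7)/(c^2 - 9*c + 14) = (c^2 + 16*c/3 + 7)/(c^2 - 9*c + 14)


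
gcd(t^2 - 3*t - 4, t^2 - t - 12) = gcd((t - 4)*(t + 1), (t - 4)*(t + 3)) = t - 4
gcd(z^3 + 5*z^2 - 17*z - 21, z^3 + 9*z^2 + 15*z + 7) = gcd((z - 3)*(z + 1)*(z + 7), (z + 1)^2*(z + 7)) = z^2 + 8*z + 7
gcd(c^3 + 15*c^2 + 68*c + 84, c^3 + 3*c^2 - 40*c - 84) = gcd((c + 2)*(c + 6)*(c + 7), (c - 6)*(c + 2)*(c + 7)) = c^2 + 9*c + 14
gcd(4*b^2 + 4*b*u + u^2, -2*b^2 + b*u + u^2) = 2*b + u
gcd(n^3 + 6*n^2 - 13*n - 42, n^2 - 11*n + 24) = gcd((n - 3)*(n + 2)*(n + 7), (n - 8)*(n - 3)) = n - 3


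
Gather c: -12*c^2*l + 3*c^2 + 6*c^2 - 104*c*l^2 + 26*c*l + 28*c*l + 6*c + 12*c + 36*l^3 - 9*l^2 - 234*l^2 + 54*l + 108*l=c^2*(9 - 12*l) + c*(-104*l^2 + 54*l + 18) + 36*l^3 - 243*l^2 + 162*l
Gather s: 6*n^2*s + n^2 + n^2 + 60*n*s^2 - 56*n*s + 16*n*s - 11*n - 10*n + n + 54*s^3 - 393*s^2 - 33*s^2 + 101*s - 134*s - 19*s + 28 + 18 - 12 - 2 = 2*n^2 - 20*n + 54*s^3 + s^2*(60*n - 426) + s*(6*n^2 - 40*n - 52) + 32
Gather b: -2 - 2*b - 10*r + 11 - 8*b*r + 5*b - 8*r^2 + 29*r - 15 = b*(3 - 8*r) - 8*r^2 + 19*r - 6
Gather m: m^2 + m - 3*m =m^2 - 2*m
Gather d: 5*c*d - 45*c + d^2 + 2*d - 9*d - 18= -45*c + d^2 + d*(5*c - 7) - 18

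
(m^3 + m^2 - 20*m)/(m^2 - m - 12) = m*(m + 5)/(m + 3)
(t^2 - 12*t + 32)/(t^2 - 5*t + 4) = (t - 8)/(t - 1)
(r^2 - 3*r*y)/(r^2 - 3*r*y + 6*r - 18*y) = r/(r + 6)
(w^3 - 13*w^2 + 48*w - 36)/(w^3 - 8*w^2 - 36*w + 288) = (w^2 - 7*w + 6)/(w^2 - 2*w - 48)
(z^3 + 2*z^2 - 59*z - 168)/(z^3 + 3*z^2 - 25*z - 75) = (z^2 - z - 56)/(z^2 - 25)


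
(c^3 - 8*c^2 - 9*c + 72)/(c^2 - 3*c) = c - 5 - 24/c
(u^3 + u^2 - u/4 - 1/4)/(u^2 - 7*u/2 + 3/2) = (2*u^2 + 3*u + 1)/(2*(u - 3))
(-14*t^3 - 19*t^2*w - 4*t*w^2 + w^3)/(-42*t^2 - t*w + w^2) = (2*t^2 + 3*t*w + w^2)/(6*t + w)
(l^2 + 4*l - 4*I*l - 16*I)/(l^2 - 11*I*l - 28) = (l + 4)/(l - 7*I)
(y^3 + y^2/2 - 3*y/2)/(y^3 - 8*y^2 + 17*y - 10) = y*(2*y + 3)/(2*(y^2 - 7*y + 10))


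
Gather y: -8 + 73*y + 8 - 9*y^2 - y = -9*y^2 + 72*y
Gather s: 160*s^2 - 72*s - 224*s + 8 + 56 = 160*s^2 - 296*s + 64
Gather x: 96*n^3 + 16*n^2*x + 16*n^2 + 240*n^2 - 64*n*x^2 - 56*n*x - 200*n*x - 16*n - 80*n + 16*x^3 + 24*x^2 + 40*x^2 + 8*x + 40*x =96*n^3 + 256*n^2 - 96*n + 16*x^3 + x^2*(64 - 64*n) + x*(16*n^2 - 256*n + 48)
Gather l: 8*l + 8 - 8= 8*l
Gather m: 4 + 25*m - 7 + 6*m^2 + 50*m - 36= 6*m^2 + 75*m - 39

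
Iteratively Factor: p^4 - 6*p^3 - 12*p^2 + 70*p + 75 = (p - 5)*(p^3 - p^2 - 17*p - 15) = (p - 5)*(p + 1)*(p^2 - 2*p - 15) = (p - 5)^2*(p + 1)*(p + 3)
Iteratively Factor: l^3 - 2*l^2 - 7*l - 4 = (l + 1)*(l^2 - 3*l - 4) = (l - 4)*(l + 1)*(l + 1)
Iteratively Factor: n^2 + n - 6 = (n + 3)*(n - 2)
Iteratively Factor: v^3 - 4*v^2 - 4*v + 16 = (v - 4)*(v^2 - 4) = (v - 4)*(v + 2)*(v - 2)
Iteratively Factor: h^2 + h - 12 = (h - 3)*(h + 4)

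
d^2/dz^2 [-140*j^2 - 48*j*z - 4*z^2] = -8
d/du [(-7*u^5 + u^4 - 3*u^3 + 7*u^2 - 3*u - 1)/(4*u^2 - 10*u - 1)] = (-84*u^6 + 288*u^5 - 7*u^4 + 56*u^3 - 49*u^2 - 6*u - 7)/(16*u^4 - 80*u^3 + 92*u^2 + 20*u + 1)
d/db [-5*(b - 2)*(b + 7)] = -10*b - 25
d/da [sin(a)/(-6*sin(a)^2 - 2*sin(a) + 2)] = (3*sin(a)^2 + 1)*cos(a)/(2*(3*sin(a)^2 + sin(a) - 1)^2)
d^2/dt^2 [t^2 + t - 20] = 2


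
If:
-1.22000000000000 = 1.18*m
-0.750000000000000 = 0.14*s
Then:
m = -1.03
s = -5.36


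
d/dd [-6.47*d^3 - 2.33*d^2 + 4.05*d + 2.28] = -19.41*d^2 - 4.66*d + 4.05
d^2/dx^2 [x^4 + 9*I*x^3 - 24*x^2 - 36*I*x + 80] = 12*x^2 + 54*I*x - 48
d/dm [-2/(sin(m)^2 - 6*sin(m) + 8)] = 4*(sin(m) - 3)*cos(m)/(sin(m)^2 - 6*sin(m) + 8)^2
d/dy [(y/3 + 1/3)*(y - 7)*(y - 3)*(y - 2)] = 4*y^3/3 - 11*y^2 + 58*y/3 - 1/3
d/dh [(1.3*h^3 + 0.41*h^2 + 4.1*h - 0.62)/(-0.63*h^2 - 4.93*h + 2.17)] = (-0.819*h^4 - 12.818*h^3 + 9.0247*h^2 + 0.998200000000001*h + 5.8404)/(0.3969*h^4 + 6.2118*h^3 + 21.5707*h^2 - 21.3962*h + 4.7089)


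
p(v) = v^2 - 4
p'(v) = 2*v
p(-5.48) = 26.03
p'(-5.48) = -10.96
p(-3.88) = 11.05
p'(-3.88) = -7.76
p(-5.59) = 27.25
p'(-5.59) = -11.18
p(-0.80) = -3.36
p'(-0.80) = -1.60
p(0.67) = -3.55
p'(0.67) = 1.34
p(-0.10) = -3.99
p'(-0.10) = -0.20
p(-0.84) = -3.29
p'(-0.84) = -1.68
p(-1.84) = -0.61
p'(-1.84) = -3.68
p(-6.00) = 32.00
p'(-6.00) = -12.00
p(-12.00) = 140.00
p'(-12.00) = -24.00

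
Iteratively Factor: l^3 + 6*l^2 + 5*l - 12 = (l - 1)*(l^2 + 7*l + 12) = (l - 1)*(l + 3)*(l + 4)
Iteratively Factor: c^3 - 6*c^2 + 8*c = (c - 2)*(c^2 - 4*c) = c*(c - 2)*(c - 4)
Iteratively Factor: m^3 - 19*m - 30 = (m + 3)*(m^2 - 3*m - 10) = (m + 2)*(m + 3)*(m - 5)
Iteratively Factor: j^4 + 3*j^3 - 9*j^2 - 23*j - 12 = (j + 1)*(j^3 + 2*j^2 - 11*j - 12) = (j - 3)*(j + 1)*(j^2 + 5*j + 4) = (j - 3)*(j + 1)*(j + 4)*(j + 1)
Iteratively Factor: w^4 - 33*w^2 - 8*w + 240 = (w - 3)*(w^3 + 3*w^2 - 24*w - 80) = (w - 3)*(w + 4)*(w^2 - w - 20) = (w - 5)*(w - 3)*(w + 4)*(w + 4)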